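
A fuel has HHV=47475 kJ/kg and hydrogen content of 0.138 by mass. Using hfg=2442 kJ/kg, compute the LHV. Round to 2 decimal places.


LHV = HHV - hfg * 9 * H
Water correction = 2442 * 9 * 0.138 = 3032.964 kJ/kg
LHV = 47475 - 3032.964 = 44442.04 kJ/kg


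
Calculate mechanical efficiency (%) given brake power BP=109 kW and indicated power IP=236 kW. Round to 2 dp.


eta_mech = (BP / IP) * 100
Ratio = 109 / 236 = 0.4619
eta_mech = 0.4619 * 100 = 46.19%


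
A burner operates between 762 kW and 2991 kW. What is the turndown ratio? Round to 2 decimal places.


TDR = Q_max / Q_min
TDR = 2991 / 762 = 3.93


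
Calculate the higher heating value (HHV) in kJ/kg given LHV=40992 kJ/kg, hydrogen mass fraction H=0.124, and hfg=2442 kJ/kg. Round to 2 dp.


HHV = LHV + hfg * 9 * H
Water addition = 2442 * 9 * 0.124 = 2725.272 kJ/kg
HHV = 40992 + 2725.272 = 43717.27 kJ/kg


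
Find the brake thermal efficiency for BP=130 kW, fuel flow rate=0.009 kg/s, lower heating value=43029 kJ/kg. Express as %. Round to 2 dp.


eta_BTE = (BP / (mf * LHV)) * 100
Denominator = 0.009 * 43029 = 387.2610 kW
eta_BTE = (130 / 387.2610) * 100 = 33.57%


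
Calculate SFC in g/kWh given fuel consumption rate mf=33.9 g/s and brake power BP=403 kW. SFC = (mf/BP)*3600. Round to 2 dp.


SFC = (mf / BP) * 3600
Rate = 33.9 / 403 = 0.084119 g/(s*kW)
SFC = 0.084119 * 3600 = 302.83 g/kWh


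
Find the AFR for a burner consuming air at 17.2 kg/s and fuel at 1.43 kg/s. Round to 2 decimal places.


AFR = m_air / m_fuel
AFR = 17.2 / 1.43 = 12.03


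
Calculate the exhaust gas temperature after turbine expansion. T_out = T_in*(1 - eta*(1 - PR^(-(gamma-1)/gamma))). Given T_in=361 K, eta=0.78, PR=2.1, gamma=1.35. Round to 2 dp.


T_out = T_in * (1 - eta * (1 - PR^(-(gamma-1)/gamma)))
Exponent = -(1.35-1)/1.35 = -0.25925926
PR^exp = 2.1^(-0.25925926) = 0.82501466
Factor = 1 - 0.78*(1 - 0.82501466) = 0.86351143
T_out = 361 * 0.86351143 = 311.73 K


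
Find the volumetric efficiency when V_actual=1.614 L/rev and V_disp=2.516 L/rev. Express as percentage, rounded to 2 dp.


eta_v = (V_actual / V_disp) * 100
Ratio = 1.614 / 2.516 = 0.6415
eta_v = 0.6415 * 100 = 64.15%


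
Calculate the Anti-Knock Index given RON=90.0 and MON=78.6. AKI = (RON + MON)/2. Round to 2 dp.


AKI = (RON + MON) / 2
AKI = (90.0 + 78.6) / 2
AKI = 168.6 / 2 = 84.30


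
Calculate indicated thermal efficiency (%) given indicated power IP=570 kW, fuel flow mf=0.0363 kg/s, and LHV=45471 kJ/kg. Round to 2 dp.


eta_ith = (IP / (mf * LHV)) * 100
Denominator = 0.0363 * 45471 = 1650.5973 kW
eta_ith = (570 / 1650.5973) * 100 = 34.53%


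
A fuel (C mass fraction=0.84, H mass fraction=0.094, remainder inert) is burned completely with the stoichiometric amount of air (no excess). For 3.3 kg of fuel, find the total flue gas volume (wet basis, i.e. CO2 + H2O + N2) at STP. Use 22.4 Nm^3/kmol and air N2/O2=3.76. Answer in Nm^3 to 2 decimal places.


Per kg fuel: CO2 = (C/12 kmol)*22.4 = (0.84/12)*22.4 = 1.56800 Nm^3
Per kg fuel: H2O = (H/2 kmol)*22.4 = (0.094/2)*22.4 = 1.05280 Nm^3
O2 needed per kg fuel = C/12 + H/4 = 0.84/12 + 0.094/4 = 0.09350000 kmol
Per kg fuel: N2 = O2*3.76*22.4 = 0.09350000*3.76*22.4 = 7.87494 Nm^3
Total per kg = 1.56800 + 1.05280 + 7.87494 = 10.49574 Nm^3
Total = 10.49574 * 3.3 = 34.64 Nm^3


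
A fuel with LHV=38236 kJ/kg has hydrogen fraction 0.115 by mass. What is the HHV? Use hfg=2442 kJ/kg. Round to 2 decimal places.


HHV = LHV + hfg * 9 * H
Water addition = 2442 * 9 * 0.115 = 2527.470 kJ/kg
HHV = 38236 + 2527.470 = 40763.47 kJ/kg


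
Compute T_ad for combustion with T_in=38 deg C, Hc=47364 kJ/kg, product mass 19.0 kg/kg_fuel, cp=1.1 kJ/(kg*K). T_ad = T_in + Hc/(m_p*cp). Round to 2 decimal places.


T_ad = T_in + Hc / (m_p * cp)
Denominator = 19.0 * 1.1 = 20.9000
Temperature rise = 47364 / 20.9000 = 2266.22 K
T_ad = 38 + 2266.22 = 2304.22 deg C


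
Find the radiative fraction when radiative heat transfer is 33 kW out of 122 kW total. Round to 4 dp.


f_rad = Q_rad / Q_total
f_rad = 33 / 122 = 0.2705


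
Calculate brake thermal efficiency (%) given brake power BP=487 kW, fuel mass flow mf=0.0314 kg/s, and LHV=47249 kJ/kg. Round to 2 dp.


eta_BTE = (BP / (mf * LHV)) * 100
Denominator = 0.0314 * 47249 = 1483.6186 kW
eta_BTE = (487 / 1483.6186) * 100 = 32.83%


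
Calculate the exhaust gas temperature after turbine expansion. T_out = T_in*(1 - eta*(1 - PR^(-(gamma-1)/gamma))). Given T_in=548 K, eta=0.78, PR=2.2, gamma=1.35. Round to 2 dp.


T_out = T_in * (1 - eta * (1 - PR^(-(gamma-1)/gamma)))
Exponent = -(1.35-1)/1.35 = -0.25925926
PR^exp = 2.2^(-0.25925926) = 0.81512413
Factor = 1 - 0.78*(1 - 0.81512413) = 0.85579682
T_out = 548 * 0.85579682 = 468.98 K


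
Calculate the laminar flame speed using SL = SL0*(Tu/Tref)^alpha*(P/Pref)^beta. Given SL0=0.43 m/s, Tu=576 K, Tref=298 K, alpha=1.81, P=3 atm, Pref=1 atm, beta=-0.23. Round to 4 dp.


SL = SL0 * (Tu/Tref)^alpha * (P/Pref)^beta
T ratio = 576/298 = 1.93288591
(T ratio)^alpha = 1.93288591^1.81 = 3.296350
(P/Pref)^beta = 3^(-0.23) = 0.776716
SL = 0.43 * 3.296350 * 0.776716 = 1.1009 m/s


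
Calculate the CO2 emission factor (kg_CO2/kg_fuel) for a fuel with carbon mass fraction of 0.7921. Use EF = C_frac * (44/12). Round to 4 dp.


EF = C_frac * (M_CO2 / M_C)
EF = 0.7921 * (44/12)
EF = 0.7921 * 3.666667 = 2.9044 kg_CO2/kg_fuel


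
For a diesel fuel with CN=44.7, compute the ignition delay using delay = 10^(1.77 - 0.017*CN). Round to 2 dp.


delay = 10^(1.77 - 0.017*CN)
Exponent = 1.77 - 0.017*44.7 = 1.0101
delay = 10^1.0101 = 10.24 ms


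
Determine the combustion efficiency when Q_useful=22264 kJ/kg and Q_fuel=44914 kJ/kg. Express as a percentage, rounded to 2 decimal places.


Efficiency = (Q_useful / Q_fuel) * 100
Efficiency = (22264 / 44914) * 100
Efficiency = 0.4957 * 100 = 49.57%


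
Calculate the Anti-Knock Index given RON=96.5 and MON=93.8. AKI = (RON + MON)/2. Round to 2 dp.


AKI = (RON + MON) / 2
AKI = (96.5 + 93.8) / 2
AKI = 190.3 / 2 = 95.15


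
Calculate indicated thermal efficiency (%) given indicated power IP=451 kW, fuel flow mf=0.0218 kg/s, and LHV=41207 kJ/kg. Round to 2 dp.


eta_ith = (IP / (mf * LHV)) * 100
Denominator = 0.0218 * 41207 = 898.3126 kW
eta_ith = (451 / 898.3126) * 100 = 50.21%


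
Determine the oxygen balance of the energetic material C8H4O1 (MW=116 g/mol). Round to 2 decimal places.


OB = -1600 * (2C + H/2 - O) / MW
Inner = 2*8 + 4/2 - 1 = 17.00
OB = -1600 * 17.00 / 116 = -234.48%


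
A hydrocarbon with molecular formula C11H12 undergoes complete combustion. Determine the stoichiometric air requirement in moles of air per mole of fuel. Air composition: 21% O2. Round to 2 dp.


Balanced combustion: C11H12 + 14 O2 -> 11 CO2 + 6 H2O
O2 needed = C + H/4 = 11 + 12/4 = 14.00 moles
Air moles = O2 / 0.21 = 14.00 / 0.21 = 66.67 moles air


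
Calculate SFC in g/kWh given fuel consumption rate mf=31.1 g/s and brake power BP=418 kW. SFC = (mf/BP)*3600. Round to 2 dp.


SFC = (mf / BP) * 3600
Rate = 31.1 / 418 = 0.074402 g/(s*kW)
SFC = 0.074402 * 3600 = 267.85 g/kWh


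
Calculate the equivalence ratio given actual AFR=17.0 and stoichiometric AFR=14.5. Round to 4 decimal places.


phi = AFR_stoich / AFR_actual
phi = 14.5 / 17.0 = 0.8529


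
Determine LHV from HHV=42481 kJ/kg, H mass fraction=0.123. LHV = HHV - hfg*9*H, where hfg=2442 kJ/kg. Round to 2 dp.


LHV = HHV - hfg * 9 * H
Water correction = 2442 * 9 * 0.123 = 2703.294 kJ/kg
LHV = 42481 - 2703.294 = 39777.71 kJ/kg


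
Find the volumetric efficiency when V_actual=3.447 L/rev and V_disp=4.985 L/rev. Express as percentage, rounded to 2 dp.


eta_v = (V_actual / V_disp) * 100
Ratio = 3.447 / 4.985 = 0.6915
eta_v = 0.6915 * 100 = 69.15%


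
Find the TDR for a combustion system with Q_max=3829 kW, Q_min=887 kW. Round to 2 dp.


TDR = Q_max / Q_min
TDR = 3829 / 887 = 4.32


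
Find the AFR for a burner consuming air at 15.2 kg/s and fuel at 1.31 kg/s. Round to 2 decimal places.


AFR = m_air / m_fuel
AFR = 15.2 / 1.31 = 11.60


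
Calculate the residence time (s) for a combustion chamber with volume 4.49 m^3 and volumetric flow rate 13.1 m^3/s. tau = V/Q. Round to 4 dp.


tau = V / Q_flow
tau = 4.49 / 13.1 = 0.3427 s


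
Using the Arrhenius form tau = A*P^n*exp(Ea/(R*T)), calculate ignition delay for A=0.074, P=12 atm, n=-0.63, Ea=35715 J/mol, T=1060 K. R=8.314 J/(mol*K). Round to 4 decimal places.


tau = A * P^n * exp(Ea/(R*T))
P^n = 12^(-0.63) = 0.20898534
Ea/(R*T) = 35715/(8.314*1060) = 4.052610
exp(Ea/(R*T)) = 57.547437
tau = 0.074 * 0.20898534 * 57.547437 = 0.8900 ms


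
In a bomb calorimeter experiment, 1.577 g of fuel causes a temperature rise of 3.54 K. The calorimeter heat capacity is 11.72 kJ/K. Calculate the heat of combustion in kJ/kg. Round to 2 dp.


Hc = C_cal * delta_T / m_fuel
Q_released = 11.72 * 3.54 = 41.4888 kJ
m_fuel = 1.577 g = 1.577/1000 kg = 0.001577 kg
Hc = 41.4888 / 0.001577 = 26308.69 kJ/kg


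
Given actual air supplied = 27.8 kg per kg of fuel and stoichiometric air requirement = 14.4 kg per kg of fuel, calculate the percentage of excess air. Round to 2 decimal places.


Excess air = actual - stoichiometric = 27.8 - 14.4 = 13.40 kg/kg fuel
Excess air % = (excess / stoich) * 100 = (13.40 / 14.4) * 100 = 93.06%


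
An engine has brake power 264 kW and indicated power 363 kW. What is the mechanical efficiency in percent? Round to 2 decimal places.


eta_mech = (BP / IP) * 100
Ratio = 264 / 363 = 0.7273
eta_mech = 0.7273 * 100 = 72.73%


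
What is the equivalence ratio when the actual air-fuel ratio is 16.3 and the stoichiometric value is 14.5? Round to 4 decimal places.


phi = AFR_stoich / AFR_actual
phi = 14.5 / 16.3 = 0.8896


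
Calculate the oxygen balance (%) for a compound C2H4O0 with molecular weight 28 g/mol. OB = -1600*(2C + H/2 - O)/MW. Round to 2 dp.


OB = -1600 * (2C + H/2 - O) / MW
Inner = 2*2 + 4/2 - 0 = 6.00
OB = -1600 * 6.00 / 28 = -342.86%


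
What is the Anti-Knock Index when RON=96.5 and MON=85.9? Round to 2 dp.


AKI = (RON + MON) / 2
AKI = (96.5 + 85.9) / 2
AKI = 182.4 / 2 = 91.20


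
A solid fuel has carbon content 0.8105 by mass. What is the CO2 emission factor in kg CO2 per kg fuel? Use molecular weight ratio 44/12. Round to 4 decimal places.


EF = C_frac * (M_CO2 / M_C)
EF = 0.8105 * (44/12)
EF = 0.8105 * 3.666667 = 2.9718 kg_CO2/kg_fuel


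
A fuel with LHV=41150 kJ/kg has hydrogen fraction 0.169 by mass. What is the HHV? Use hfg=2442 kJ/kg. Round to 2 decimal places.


HHV = LHV + hfg * 9 * H
Water addition = 2442 * 9 * 0.169 = 3714.282 kJ/kg
HHV = 41150 + 3714.282 = 44864.28 kJ/kg


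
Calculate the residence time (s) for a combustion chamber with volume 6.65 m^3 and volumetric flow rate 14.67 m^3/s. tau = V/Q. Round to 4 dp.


tau = V / Q_flow
tau = 6.65 / 14.67 = 0.4533 s


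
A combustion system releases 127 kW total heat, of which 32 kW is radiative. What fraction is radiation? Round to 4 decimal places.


f_rad = Q_rad / Q_total
f_rad = 32 / 127 = 0.2520


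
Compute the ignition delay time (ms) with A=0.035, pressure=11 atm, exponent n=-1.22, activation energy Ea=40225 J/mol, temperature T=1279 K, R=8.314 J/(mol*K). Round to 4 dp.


tau = A * P^n * exp(Ea/(R*T))
P^n = 11^(-1.22) = 0.05364150
Ea/(R*T) = 40225/(8.314*1279) = 3.782818
exp(Ea/(R*T)) = 43.939705
tau = 0.035 * 0.05364150 * 43.939705 = 0.0825 ms


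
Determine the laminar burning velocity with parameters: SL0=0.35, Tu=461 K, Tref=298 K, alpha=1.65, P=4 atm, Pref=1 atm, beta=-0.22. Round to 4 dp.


SL = SL0 * (Tu/Tref)^alpha * (P/Pref)^beta
T ratio = 461/298 = 1.54697987
(T ratio)^alpha = 1.54697987^1.65 = 2.054233
(P/Pref)^beta = 4^(-0.22) = 0.737135
SL = 0.35 * 2.054233 * 0.737135 = 0.5300 m/s


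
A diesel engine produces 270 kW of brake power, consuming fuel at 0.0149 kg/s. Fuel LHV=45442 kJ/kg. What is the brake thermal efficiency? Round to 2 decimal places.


eta_BTE = (BP / (mf * LHV)) * 100
Denominator = 0.0149 * 45442 = 677.0858 kW
eta_BTE = (270 / 677.0858) * 100 = 39.88%


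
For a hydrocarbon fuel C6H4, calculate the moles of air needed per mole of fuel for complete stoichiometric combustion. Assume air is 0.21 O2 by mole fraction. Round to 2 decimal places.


Balanced combustion: C6H4 + 7 O2 -> 6 CO2 + 2 H2O
O2 needed = C + H/4 = 6 + 4/4 = 7.00 moles
Air moles = O2 / 0.21 = 7.00 / 0.21 = 33.33 moles air


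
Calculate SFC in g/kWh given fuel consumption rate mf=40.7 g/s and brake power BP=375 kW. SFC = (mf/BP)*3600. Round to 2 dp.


SFC = (mf / BP) * 3600
Rate = 40.7 / 375 = 0.108533 g/(s*kW)
SFC = 0.108533 * 3600 = 390.72 g/kWh


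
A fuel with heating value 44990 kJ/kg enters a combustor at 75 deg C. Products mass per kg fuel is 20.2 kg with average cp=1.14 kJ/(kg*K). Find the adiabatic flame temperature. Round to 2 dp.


T_ad = T_in + Hc / (m_p * cp)
Denominator = 20.2 * 1.14 = 23.0280
Temperature rise = 44990 / 23.0280 = 1953.71 K
T_ad = 75 + 1953.71 = 2028.71 deg C


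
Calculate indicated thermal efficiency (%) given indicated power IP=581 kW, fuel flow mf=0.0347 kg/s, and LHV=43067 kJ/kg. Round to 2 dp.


eta_ith = (IP / (mf * LHV)) * 100
Denominator = 0.0347 * 43067 = 1494.4249 kW
eta_ith = (581 / 1494.4249) * 100 = 38.88%


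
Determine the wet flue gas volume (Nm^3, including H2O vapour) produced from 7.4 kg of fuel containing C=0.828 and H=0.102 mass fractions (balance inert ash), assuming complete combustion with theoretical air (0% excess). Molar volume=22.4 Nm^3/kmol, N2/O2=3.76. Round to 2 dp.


Per kg fuel: CO2 = (C/12 kmol)*22.4 = (0.828/12)*22.4 = 1.54560 Nm^3
Per kg fuel: H2O = (H/2 kmol)*22.4 = (0.102/2)*22.4 = 1.14240 Nm^3
O2 needed per kg fuel = C/12 + H/4 = 0.828/12 + 0.102/4 = 0.09450000 kmol
Per kg fuel: N2 = O2*3.76*22.4 = 0.09450000*3.76*22.4 = 7.95917 Nm^3
Total per kg = 1.54560 + 1.14240 + 7.95917 = 10.64717 Nm^3
Total = 10.64717 * 7.4 = 78.79 Nm^3


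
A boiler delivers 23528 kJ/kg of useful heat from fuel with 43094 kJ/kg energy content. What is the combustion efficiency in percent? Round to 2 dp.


Efficiency = (Q_useful / Q_fuel) * 100
Efficiency = (23528 / 43094) * 100
Efficiency = 0.5460 * 100 = 54.60%


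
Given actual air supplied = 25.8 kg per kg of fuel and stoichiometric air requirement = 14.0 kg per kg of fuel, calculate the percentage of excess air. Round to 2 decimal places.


Excess air = actual - stoichiometric = 25.8 - 14.0 = 11.80 kg/kg fuel
Excess air % = (excess / stoich) * 100 = (11.80 / 14.0) * 100 = 84.29%


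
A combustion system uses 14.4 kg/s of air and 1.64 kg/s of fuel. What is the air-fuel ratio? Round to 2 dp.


AFR = m_air / m_fuel
AFR = 14.4 / 1.64 = 8.78


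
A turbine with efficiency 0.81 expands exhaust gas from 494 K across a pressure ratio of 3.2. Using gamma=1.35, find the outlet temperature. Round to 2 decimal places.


T_out = T_in * (1 - eta * (1 - PR^(-(gamma-1)/gamma)))
Exponent = -(1.35-1)/1.35 = -0.25925926
PR^exp = 3.2^(-0.25925926) = 0.73966521
Factor = 1 - 0.81*(1 - 0.73966521) = 0.78912882
T_out = 494 * 0.78912882 = 389.83 K


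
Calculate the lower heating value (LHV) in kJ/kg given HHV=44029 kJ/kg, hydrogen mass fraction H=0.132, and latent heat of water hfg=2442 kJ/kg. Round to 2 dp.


LHV = HHV - hfg * 9 * H
Water correction = 2442 * 9 * 0.132 = 2901.096 kJ/kg
LHV = 44029 - 2901.096 = 41127.90 kJ/kg


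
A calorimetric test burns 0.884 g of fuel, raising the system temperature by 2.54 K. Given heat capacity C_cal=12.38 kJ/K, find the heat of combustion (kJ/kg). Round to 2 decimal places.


Hc = C_cal * delta_T / m_fuel
Q_released = 12.38 * 2.54 = 31.4452 kJ
m_fuel = 0.884 g = 0.884/1000 kg = 0.000884 kg
Hc = 31.4452 / 0.000884 = 35571.49 kJ/kg


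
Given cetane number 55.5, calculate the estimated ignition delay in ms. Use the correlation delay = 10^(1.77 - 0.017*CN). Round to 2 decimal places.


delay = 10^(1.77 - 0.017*CN)
Exponent = 1.77 - 0.017*55.5 = 0.8265
delay = 10^0.8265 = 6.71 ms


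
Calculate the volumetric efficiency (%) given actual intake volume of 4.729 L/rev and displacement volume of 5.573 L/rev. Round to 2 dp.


eta_v = (V_actual / V_disp) * 100
Ratio = 4.729 / 5.573 = 0.8486
eta_v = 0.8486 * 100 = 84.86%


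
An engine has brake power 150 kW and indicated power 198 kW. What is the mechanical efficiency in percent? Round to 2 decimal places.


eta_mech = (BP / IP) * 100
Ratio = 150 / 198 = 0.7576
eta_mech = 0.7576 * 100 = 75.76%


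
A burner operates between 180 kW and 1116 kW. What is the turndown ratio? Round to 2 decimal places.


TDR = Q_max / Q_min
TDR = 1116 / 180 = 6.20


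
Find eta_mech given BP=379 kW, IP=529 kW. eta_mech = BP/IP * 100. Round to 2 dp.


eta_mech = (BP / IP) * 100
Ratio = 379 / 529 = 0.7164
eta_mech = 0.7164 * 100 = 71.64%


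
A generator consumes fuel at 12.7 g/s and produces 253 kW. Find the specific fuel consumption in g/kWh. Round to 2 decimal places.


SFC = (mf / BP) * 3600
Rate = 12.7 / 253 = 0.050198 g/(s*kW)
SFC = 0.050198 * 3600 = 180.71 g/kWh


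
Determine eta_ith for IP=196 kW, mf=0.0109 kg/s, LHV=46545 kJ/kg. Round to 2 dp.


eta_ith = (IP / (mf * LHV)) * 100
Denominator = 0.0109 * 46545 = 507.3405 kW
eta_ith = (196 / 507.3405) * 100 = 38.63%


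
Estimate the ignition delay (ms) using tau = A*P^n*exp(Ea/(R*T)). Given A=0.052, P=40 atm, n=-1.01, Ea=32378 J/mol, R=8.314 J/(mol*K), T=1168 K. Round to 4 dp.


tau = A * P^n * exp(Ea/(R*T))
P^n = 40^(-1.01) = 0.02409458
Ea/(R*T) = 32378/(8.314*1168) = 3.334242
exp(Ea/(R*T)) = 28.057116
tau = 0.052 * 0.02409458 * 28.057116 = 0.0352 ms


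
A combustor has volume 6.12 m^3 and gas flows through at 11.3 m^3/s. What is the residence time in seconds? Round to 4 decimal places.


tau = V / Q_flow
tau = 6.12 / 11.3 = 0.5416 s


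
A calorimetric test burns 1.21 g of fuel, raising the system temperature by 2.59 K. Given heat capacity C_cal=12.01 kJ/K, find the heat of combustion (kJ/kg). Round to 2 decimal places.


Hc = C_cal * delta_T / m_fuel
Q_released = 12.01 * 2.59 = 31.1059 kJ
m_fuel = 1.21 g = 1.21/1000 kg = 0.001210 kg
Hc = 31.1059 / 0.001210 = 25707.36 kJ/kg


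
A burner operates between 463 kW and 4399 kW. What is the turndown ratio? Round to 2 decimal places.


TDR = Q_max / Q_min
TDR = 4399 / 463 = 9.50


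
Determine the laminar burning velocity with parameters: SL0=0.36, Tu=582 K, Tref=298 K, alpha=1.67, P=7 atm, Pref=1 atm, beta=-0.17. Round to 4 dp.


SL = SL0 * (Tu/Tref)^alpha * (P/Pref)^beta
T ratio = 582/298 = 1.95302013
(T ratio)^alpha = 1.95302013^1.67 = 3.058301
(P/Pref)^beta = 7^(-0.17) = 0.718345
SL = 0.36 * 3.058301 * 0.718345 = 0.7909 m/s


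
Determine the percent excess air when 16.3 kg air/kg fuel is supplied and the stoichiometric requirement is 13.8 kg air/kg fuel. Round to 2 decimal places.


Excess air = actual - stoichiometric = 16.3 - 13.8 = 2.50 kg/kg fuel
Excess air % = (excess / stoich) * 100 = (2.50 / 13.8) * 100 = 18.12%


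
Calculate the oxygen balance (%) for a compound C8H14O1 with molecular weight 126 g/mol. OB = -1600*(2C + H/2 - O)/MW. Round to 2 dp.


OB = -1600 * (2C + H/2 - O) / MW
Inner = 2*8 + 14/2 - 1 = 22.00
OB = -1600 * 22.00 / 126 = -279.37%


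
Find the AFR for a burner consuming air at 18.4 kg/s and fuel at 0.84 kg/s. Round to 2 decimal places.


AFR = m_air / m_fuel
AFR = 18.4 / 0.84 = 21.90


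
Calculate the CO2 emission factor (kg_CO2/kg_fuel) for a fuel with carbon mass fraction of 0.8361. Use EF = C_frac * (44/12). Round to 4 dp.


EF = C_frac * (M_CO2 / M_C)
EF = 0.8361 * (44/12)
EF = 0.8361 * 3.666667 = 3.0657 kg_CO2/kg_fuel


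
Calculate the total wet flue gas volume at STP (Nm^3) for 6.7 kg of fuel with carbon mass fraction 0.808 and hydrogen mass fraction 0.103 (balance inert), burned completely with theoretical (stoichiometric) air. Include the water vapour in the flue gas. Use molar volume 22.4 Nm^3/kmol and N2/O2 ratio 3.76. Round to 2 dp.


Per kg fuel: CO2 = (C/12 kmol)*22.4 = (0.808/12)*22.4 = 1.50827 Nm^3
Per kg fuel: H2O = (H/2 kmol)*22.4 = (0.103/2)*22.4 = 1.15360 Nm^3
O2 needed per kg fuel = C/12 + H/4 = 0.808/12 + 0.103/4 = 0.09308333 kmol
Per kg fuel: N2 = O2*3.76*22.4 = 0.09308333*3.76*22.4 = 7.83985 Nm^3
Total per kg = 1.50827 + 1.15360 + 7.83985 = 10.50172 Nm^3
Total = 10.50172 * 6.7 = 70.36 Nm^3


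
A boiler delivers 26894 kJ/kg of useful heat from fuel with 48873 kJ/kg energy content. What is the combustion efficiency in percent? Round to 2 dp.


Efficiency = (Q_useful / Q_fuel) * 100
Efficiency = (26894 / 48873) * 100
Efficiency = 0.5503 * 100 = 55.03%


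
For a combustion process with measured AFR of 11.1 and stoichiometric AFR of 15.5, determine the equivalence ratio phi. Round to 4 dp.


phi = AFR_stoich / AFR_actual
phi = 15.5 / 11.1 = 1.3964


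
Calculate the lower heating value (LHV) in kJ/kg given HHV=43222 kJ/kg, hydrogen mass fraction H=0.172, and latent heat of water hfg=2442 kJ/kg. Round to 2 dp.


LHV = HHV - hfg * 9 * H
Water correction = 2442 * 9 * 0.172 = 3780.216 kJ/kg
LHV = 43222 - 3780.216 = 39441.78 kJ/kg


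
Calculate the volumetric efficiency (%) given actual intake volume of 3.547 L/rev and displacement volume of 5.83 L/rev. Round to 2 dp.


eta_v = (V_actual / V_disp) * 100
Ratio = 3.547 / 5.83 = 0.6084
eta_v = 0.6084 * 100 = 60.84%


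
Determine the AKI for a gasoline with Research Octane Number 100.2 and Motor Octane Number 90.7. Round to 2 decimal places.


AKI = (RON + MON) / 2
AKI = (100.2 + 90.7) / 2
AKI = 190.9 / 2 = 95.45


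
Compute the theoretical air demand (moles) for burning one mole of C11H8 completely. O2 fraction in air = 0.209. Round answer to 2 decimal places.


Balanced combustion: C11H8 + 13 O2 -> 11 CO2 + 4 H2O
O2 needed = C + H/4 = 11 + 8/4 = 13.00 moles
Air moles = O2 / 0.209 = 13.00 / 0.209 = 62.20 moles air


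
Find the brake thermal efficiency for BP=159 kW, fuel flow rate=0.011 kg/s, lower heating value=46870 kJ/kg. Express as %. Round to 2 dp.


eta_BTE = (BP / (mf * LHV)) * 100
Denominator = 0.011 * 46870 = 515.5700 kW
eta_BTE = (159 / 515.5700) * 100 = 30.84%


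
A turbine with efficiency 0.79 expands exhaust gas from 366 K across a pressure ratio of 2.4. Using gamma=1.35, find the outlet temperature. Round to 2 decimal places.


T_out = T_in * (1 - eta * (1 - PR^(-(gamma-1)/gamma)))
Exponent = -(1.35-1)/1.35 = -0.25925926
PR^exp = 2.4^(-0.25925926) = 0.79694200
Factor = 1 - 0.79*(1 - 0.79694200) = 0.83958418
T_out = 366 * 0.83958418 = 307.29 K


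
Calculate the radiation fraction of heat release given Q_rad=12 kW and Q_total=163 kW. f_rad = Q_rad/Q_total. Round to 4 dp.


f_rad = Q_rad / Q_total
f_rad = 12 / 163 = 0.0736


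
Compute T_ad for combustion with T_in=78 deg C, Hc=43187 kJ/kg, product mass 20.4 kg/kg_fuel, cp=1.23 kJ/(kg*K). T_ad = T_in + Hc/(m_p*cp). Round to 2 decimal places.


T_ad = T_in + Hc / (m_p * cp)
Denominator = 20.4 * 1.23 = 25.0920
Temperature rise = 43187 / 25.0920 = 1721.15 K
T_ad = 78 + 1721.15 = 1799.15 deg C


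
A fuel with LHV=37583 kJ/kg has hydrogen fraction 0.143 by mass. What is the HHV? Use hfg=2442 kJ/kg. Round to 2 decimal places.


HHV = LHV + hfg * 9 * H
Water addition = 2442 * 9 * 0.143 = 3142.854 kJ/kg
HHV = 37583 + 3142.854 = 40725.85 kJ/kg


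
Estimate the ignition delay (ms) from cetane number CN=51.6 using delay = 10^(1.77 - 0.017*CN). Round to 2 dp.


delay = 10^(1.77 - 0.017*CN)
Exponent = 1.77 - 0.017*51.6 = 0.8928
delay = 10^0.8928 = 7.81 ms


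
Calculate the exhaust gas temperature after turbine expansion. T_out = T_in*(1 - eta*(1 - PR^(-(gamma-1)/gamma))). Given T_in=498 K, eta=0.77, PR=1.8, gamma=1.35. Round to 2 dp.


T_out = T_in * (1 - eta * (1 - PR^(-(gamma-1)/gamma)))
Exponent = -(1.35-1)/1.35 = -0.25925926
PR^exp = 1.8^(-0.25925926) = 0.85865408
Factor = 1 - 0.77*(1 - 0.85865408) = 0.89116364
T_out = 498 * 0.89116364 = 443.80 K


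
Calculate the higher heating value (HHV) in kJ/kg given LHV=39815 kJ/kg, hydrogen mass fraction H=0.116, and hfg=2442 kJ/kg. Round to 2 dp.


HHV = LHV + hfg * 9 * H
Water addition = 2442 * 9 * 0.116 = 2549.448 kJ/kg
HHV = 39815 + 2549.448 = 42364.45 kJ/kg


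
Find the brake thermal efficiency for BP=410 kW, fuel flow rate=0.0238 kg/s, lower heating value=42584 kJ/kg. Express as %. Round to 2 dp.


eta_BTE = (BP / (mf * LHV)) * 100
Denominator = 0.0238 * 42584 = 1013.4992 kW
eta_BTE = (410 / 1013.4992) * 100 = 40.45%


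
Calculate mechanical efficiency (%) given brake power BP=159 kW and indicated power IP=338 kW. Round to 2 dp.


eta_mech = (BP / IP) * 100
Ratio = 159 / 338 = 0.4704
eta_mech = 0.4704 * 100 = 47.04%


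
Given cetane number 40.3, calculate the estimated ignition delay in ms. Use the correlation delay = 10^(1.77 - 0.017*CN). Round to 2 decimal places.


delay = 10^(1.77 - 0.017*CN)
Exponent = 1.77 - 0.017*40.3 = 1.0849
delay = 10^1.0849 = 12.16 ms


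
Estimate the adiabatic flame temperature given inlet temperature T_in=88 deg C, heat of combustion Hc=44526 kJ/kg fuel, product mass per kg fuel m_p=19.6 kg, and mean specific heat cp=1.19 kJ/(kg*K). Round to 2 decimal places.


T_ad = T_in + Hc / (m_p * cp)
Denominator = 19.6 * 1.19 = 23.3240
Temperature rise = 44526 / 23.3240 = 1909.02 K
T_ad = 88 + 1909.02 = 1997.02 deg C


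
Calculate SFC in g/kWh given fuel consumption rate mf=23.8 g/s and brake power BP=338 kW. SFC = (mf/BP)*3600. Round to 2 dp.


SFC = (mf / BP) * 3600
Rate = 23.8 / 338 = 0.070414 g/(s*kW)
SFC = 0.070414 * 3600 = 253.49 g/kWh


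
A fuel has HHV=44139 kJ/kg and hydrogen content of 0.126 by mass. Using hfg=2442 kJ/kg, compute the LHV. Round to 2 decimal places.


LHV = HHV - hfg * 9 * H
Water correction = 2442 * 9 * 0.126 = 2769.228 kJ/kg
LHV = 44139 - 2769.228 = 41369.77 kJ/kg


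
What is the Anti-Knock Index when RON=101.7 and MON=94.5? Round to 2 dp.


AKI = (RON + MON) / 2
AKI = (101.7 + 94.5) / 2
AKI = 196.2 / 2 = 98.10


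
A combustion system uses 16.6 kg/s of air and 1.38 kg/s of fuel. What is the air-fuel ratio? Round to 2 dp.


AFR = m_air / m_fuel
AFR = 16.6 / 1.38 = 12.03


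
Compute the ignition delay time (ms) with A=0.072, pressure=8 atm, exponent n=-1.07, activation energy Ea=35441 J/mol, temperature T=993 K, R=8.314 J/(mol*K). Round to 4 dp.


tau = A * P^n * exp(Ea/(R*T))
P^n = 8^(-1.07) = 0.10806715
Ea/(R*T) = 35441/(8.314*993) = 4.292860
exp(Ea/(R*T)) = 73.175432
tau = 0.072 * 0.10806715 * 73.175432 = 0.5694 ms


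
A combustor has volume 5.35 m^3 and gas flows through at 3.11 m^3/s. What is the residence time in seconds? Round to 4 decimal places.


tau = V / Q_flow
tau = 5.35 / 3.11 = 1.7203 s


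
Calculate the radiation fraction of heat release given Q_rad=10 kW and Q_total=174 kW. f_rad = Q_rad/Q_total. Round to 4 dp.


f_rad = Q_rad / Q_total
f_rad = 10 / 174 = 0.0575


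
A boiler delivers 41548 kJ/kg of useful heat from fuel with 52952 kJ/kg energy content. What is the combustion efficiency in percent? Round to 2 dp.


Efficiency = (Q_useful / Q_fuel) * 100
Efficiency = (41548 / 52952) * 100
Efficiency = 0.7846 * 100 = 78.46%


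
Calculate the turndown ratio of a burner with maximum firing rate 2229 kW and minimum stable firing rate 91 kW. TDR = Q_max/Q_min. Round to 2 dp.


TDR = Q_max / Q_min
TDR = 2229 / 91 = 24.49


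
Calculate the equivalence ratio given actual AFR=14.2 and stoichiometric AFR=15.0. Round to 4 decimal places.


phi = AFR_stoich / AFR_actual
phi = 15.0 / 14.2 = 1.0563


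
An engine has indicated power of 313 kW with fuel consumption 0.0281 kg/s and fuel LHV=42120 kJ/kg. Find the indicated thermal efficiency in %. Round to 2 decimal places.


eta_ith = (IP / (mf * LHV)) * 100
Denominator = 0.0281 * 42120 = 1183.5720 kW
eta_ith = (313 / 1183.5720) * 100 = 26.45%


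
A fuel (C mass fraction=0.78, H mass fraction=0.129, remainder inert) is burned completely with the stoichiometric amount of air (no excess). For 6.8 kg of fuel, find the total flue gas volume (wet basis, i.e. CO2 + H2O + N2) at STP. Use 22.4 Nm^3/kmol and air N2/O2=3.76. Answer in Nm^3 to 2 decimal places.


Per kg fuel: CO2 = (C/12 kmol)*22.4 = (0.78/12)*22.4 = 1.45600 Nm^3
Per kg fuel: H2O = (H/2 kmol)*22.4 = (0.129/2)*22.4 = 1.44480 Nm^3
O2 needed per kg fuel = C/12 + H/4 = 0.78/12 + 0.129/4 = 0.09725000 kmol
Per kg fuel: N2 = O2*3.76*22.4 = 0.09725000*3.76*22.4 = 8.19078 Nm^3
Total per kg = 1.45600 + 1.44480 + 8.19078 = 11.09158 Nm^3
Total = 11.09158 * 6.8 = 75.42 Nm^3


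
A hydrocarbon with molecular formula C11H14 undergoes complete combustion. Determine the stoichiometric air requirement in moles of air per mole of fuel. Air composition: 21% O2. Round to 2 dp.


Balanced combustion: C11H14 + 14.5 O2 -> 11 CO2 + 7 H2O
O2 needed = C + H/4 = 11 + 14/4 = 14.50 moles
Air moles = O2 / 0.21 = 14.50 / 0.21 = 69.05 moles air


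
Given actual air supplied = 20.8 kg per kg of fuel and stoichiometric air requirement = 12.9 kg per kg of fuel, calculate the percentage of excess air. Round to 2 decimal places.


Excess air = actual - stoichiometric = 20.8 - 12.9 = 7.90 kg/kg fuel
Excess air % = (excess / stoich) * 100 = (7.90 / 12.9) * 100 = 61.24%


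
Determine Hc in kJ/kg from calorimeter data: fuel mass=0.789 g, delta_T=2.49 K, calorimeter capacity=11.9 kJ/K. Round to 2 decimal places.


Hc = C_cal * delta_T / m_fuel
Q_released = 11.9 * 2.49 = 29.6310 kJ
m_fuel = 0.789 g = 0.789/1000 kg = 0.000789 kg
Hc = 29.6310 / 0.000789 = 37555.13 kJ/kg


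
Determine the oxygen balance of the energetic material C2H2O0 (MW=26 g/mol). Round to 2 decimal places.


OB = -1600 * (2C + H/2 - O) / MW
Inner = 2*2 + 2/2 - 0 = 5.00
OB = -1600 * 5.00 / 26 = -307.69%


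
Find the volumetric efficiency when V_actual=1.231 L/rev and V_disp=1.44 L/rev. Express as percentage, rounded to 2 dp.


eta_v = (V_actual / V_disp) * 100
Ratio = 1.231 / 1.44 = 0.8549
eta_v = 0.8549 * 100 = 85.49%


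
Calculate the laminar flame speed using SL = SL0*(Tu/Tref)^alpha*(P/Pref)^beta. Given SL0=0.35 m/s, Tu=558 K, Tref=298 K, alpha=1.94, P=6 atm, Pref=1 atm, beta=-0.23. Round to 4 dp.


SL = SL0 * (Tu/Tref)^alpha * (P/Pref)^beta
T ratio = 558/298 = 1.87248322
(T ratio)^alpha = 1.87248322^1.94 = 3.376687
(P/Pref)^beta = 6^(-0.23) = 0.662255
SL = 0.35 * 3.376687 * 0.662255 = 0.7827 m/s


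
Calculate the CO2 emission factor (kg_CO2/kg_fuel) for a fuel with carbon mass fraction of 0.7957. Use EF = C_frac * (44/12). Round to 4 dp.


EF = C_frac * (M_CO2 / M_C)
EF = 0.7957 * (44/12)
EF = 0.7957 * 3.666667 = 2.9176 kg_CO2/kg_fuel


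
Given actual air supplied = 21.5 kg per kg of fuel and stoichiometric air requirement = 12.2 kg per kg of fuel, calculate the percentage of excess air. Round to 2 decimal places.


Excess air = actual - stoichiometric = 21.5 - 12.2 = 9.30 kg/kg fuel
Excess air % = (excess / stoich) * 100 = (9.30 / 12.2) * 100 = 76.23%


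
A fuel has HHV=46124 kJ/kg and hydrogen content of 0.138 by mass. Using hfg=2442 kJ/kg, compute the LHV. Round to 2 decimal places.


LHV = HHV - hfg * 9 * H
Water correction = 2442 * 9 * 0.138 = 3032.964 kJ/kg
LHV = 46124 - 3032.964 = 43091.04 kJ/kg


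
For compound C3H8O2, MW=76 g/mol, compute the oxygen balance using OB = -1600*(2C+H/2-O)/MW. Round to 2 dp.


OB = -1600 * (2C + H/2 - O) / MW
Inner = 2*3 + 8/2 - 2 = 8.00
OB = -1600 * 8.00 / 76 = -168.42%


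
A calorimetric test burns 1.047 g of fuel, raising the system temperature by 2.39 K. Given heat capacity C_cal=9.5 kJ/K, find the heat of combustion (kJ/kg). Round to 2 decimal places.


Hc = C_cal * delta_T / m_fuel
Q_released = 9.5 * 2.39 = 22.7050 kJ
m_fuel = 1.047 g = 1.047/1000 kg = 0.001047 kg
Hc = 22.7050 / 0.001047 = 21685.77 kJ/kg


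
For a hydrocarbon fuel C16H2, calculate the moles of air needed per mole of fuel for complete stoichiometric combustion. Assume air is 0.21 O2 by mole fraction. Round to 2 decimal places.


Balanced combustion: C16H2 + 16.5 O2 -> 16 CO2 + 1 H2O
O2 needed = C + H/4 = 16 + 2/4 = 16.50 moles
Air moles = O2 / 0.21 = 16.50 / 0.21 = 78.57 moles air


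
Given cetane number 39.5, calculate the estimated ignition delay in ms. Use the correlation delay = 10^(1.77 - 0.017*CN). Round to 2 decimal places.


delay = 10^(1.77 - 0.017*CN)
Exponent = 1.77 - 0.017*39.5 = 1.0985
delay = 10^1.0985 = 12.55 ms


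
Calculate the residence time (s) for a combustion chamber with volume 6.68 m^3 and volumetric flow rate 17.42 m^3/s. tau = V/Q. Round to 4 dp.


tau = V / Q_flow
tau = 6.68 / 17.42 = 0.3835 s


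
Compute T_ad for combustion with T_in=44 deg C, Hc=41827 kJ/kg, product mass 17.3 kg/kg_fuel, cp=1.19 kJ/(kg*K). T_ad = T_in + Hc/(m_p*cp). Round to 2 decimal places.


T_ad = T_in + Hc / (m_p * cp)
Denominator = 17.3 * 1.19 = 20.5870
Temperature rise = 41827 / 20.5870 = 2031.72 K
T_ad = 44 + 2031.72 = 2075.72 deg C


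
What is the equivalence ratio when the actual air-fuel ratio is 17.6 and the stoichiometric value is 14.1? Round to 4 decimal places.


phi = AFR_stoich / AFR_actual
phi = 14.1 / 17.6 = 0.8011


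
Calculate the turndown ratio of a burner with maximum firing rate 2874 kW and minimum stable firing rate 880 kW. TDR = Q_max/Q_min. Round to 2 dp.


TDR = Q_max / Q_min
TDR = 2874 / 880 = 3.27


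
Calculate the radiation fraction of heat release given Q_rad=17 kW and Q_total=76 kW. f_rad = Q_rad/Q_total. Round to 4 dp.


f_rad = Q_rad / Q_total
f_rad = 17 / 76 = 0.2237


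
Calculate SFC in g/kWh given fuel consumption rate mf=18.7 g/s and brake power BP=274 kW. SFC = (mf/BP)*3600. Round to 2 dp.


SFC = (mf / BP) * 3600
Rate = 18.7 / 274 = 0.068248 g/(s*kW)
SFC = 0.068248 * 3600 = 245.69 g/kWh


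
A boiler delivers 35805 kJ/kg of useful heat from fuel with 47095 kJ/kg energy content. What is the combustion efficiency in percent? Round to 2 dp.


Efficiency = (Q_useful / Q_fuel) * 100
Efficiency = (35805 / 47095) * 100
Efficiency = 0.7603 * 100 = 76.03%


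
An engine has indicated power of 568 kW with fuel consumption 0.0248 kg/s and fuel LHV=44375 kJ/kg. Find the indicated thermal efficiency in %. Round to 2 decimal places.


eta_ith = (IP / (mf * LHV)) * 100
Denominator = 0.0248 * 44375 = 1100.5000 kW
eta_ith = (568 / 1100.5000) * 100 = 51.61%


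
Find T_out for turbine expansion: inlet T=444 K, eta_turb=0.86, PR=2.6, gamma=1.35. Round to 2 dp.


T_out = T_in * (1 - eta * (1 - PR^(-(gamma-1)/gamma)))
Exponent = -(1.35-1)/1.35 = -0.25925926
PR^exp = 2.6^(-0.25925926) = 0.78057442
Factor = 1 - 0.86*(1 - 0.78057442) = 0.81129400
T_out = 444 * 0.81129400 = 360.21 K


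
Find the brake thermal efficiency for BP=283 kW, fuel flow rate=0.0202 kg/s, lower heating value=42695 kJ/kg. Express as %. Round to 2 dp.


eta_BTE = (BP / (mf * LHV)) * 100
Denominator = 0.0202 * 42695 = 862.4390 kW
eta_BTE = (283 / 862.4390) * 100 = 32.81%


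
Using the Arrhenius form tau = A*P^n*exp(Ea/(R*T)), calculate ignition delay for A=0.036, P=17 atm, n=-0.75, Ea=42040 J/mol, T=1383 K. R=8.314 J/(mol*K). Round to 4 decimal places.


tau = A * P^n * exp(Ea/(R*T))
P^n = 17^(-0.75) = 0.11944372
Ea/(R*T) = 42040/(8.314*1383) = 3.656205
exp(Ea/(R*T)) = 38.714133
tau = 0.036 * 0.11944372 * 38.714133 = 0.1665 ms


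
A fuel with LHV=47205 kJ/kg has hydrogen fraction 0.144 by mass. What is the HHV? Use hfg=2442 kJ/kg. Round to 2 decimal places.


HHV = LHV + hfg * 9 * H
Water addition = 2442 * 9 * 0.144 = 3164.832 kJ/kg
HHV = 47205 + 3164.832 = 50369.83 kJ/kg


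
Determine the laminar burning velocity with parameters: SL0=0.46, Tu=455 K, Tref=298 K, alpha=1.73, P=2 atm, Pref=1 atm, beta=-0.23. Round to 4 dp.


SL = SL0 * (Tu/Tref)^alpha * (P/Pref)^beta
T ratio = 455/298 = 1.52684564
(T ratio)^alpha = 1.52684564^1.73 = 2.079532
(P/Pref)^beta = 2^(-0.23) = 0.852635
SL = 0.46 * 2.079532 * 0.852635 = 0.8156 m/s


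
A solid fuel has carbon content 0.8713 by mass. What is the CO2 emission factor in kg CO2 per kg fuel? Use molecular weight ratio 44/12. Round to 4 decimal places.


EF = C_frac * (M_CO2 / M_C)
EF = 0.8713 * (44/12)
EF = 0.8713 * 3.666667 = 3.1948 kg_CO2/kg_fuel


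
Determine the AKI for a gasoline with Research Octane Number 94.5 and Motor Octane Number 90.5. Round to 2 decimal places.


AKI = (RON + MON) / 2
AKI = (94.5 + 90.5) / 2
AKI = 185.0 / 2 = 92.50


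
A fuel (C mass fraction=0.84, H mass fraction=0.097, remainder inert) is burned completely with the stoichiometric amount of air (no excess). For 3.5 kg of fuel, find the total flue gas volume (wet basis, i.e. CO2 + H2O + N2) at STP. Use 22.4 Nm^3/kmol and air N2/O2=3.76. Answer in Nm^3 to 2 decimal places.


Per kg fuel: CO2 = (C/12 kmol)*22.4 = (0.84/12)*22.4 = 1.56800 Nm^3
Per kg fuel: H2O = (H/2 kmol)*22.4 = (0.097/2)*22.4 = 1.08640 Nm^3
O2 needed per kg fuel = C/12 + H/4 = 0.84/12 + 0.097/4 = 0.09425000 kmol
Per kg fuel: N2 = O2*3.76*22.4 = 0.09425000*3.76*22.4 = 7.93811 Nm^3
Total per kg = 1.56800 + 1.08640 + 7.93811 = 10.59251 Nm^3
Total = 10.59251 * 3.5 = 37.07 Nm^3


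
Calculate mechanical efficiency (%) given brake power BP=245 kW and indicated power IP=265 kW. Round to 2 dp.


eta_mech = (BP / IP) * 100
Ratio = 245 / 265 = 0.9245
eta_mech = 0.9245 * 100 = 92.45%


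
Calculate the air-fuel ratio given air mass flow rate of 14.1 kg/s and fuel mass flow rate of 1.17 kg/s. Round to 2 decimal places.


AFR = m_air / m_fuel
AFR = 14.1 / 1.17 = 12.05


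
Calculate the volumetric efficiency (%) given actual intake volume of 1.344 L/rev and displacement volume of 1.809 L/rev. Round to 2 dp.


eta_v = (V_actual / V_disp) * 100
Ratio = 1.344 / 1.809 = 0.7430
eta_v = 0.7430 * 100 = 74.30%


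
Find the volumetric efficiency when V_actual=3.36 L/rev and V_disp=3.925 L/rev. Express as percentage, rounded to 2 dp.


eta_v = (V_actual / V_disp) * 100
Ratio = 3.36 / 3.925 = 0.8561
eta_v = 0.8561 * 100 = 85.61%


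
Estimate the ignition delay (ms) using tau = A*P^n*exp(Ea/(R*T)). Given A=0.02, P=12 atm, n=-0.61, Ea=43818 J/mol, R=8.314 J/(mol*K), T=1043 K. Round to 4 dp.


tau = A * P^n * exp(Ea/(R*T))
P^n = 12^(-0.61) = 0.21963393
Ea/(R*T) = 43818/(8.314*1043) = 5.053104
exp(Ea/(R*T)) = 156.507485
tau = 0.02 * 0.21963393 * 156.507485 = 0.6875 ms


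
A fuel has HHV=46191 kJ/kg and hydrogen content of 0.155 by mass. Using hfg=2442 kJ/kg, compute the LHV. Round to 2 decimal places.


LHV = HHV - hfg * 9 * H
Water correction = 2442 * 9 * 0.155 = 3406.590 kJ/kg
LHV = 46191 - 3406.590 = 42784.41 kJ/kg


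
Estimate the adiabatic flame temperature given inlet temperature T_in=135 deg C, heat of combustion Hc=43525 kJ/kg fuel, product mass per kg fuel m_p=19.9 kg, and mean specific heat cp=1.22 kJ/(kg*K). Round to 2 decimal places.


T_ad = T_in + Hc / (m_p * cp)
Denominator = 19.9 * 1.22 = 24.2780
Temperature rise = 43525 / 24.2780 = 1792.78 K
T_ad = 135 + 1792.78 = 1927.78 deg C


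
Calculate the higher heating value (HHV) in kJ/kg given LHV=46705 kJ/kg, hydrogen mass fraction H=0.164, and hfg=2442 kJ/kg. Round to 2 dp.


HHV = LHV + hfg * 9 * H
Water addition = 2442 * 9 * 0.164 = 3604.392 kJ/kg
HHV = 46705 + 3604.392 = 50309.39 kJ/kg


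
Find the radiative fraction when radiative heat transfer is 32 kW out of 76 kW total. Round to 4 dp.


f_rad = Q_rad / Q_total
f_rad = 32 / 76 = 0.4211


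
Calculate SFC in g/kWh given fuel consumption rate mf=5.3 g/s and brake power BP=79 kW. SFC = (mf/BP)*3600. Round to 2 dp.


SFC = (mf / BP) * 3600
Rate = 5.3 / 79 = 0.067089 g/(s*kW)
SFC = 0.067089 * 3600 = 241.52 g/kWh


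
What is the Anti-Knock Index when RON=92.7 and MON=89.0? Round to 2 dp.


AKI = (RON + MON) / 2
AKI = (92.7 + 89.0) / 2
AKI = 181.7 / 2 = 90.85
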